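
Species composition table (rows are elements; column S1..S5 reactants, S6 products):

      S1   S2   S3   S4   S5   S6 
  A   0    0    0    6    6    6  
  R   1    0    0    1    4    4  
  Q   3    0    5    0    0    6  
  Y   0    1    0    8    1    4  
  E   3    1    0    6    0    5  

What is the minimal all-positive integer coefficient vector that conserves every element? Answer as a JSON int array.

Coefficients: [3, 5, 3, 1, 3, 4]

A: 3·0+5·0+3·0+1·6+3·6 = 24 | 4·6 = 24
R: 3·1+5·0+3·0+1·1+3·4 = 16 | 4·4 = 16
Q: 3·3+5·0+3·5+1·0+3·0 = 24 | 4·6 = 24
Y: 3·0+5·1+3·0+1·8+3·1 = 16 | 4·4 = 16
E: 3·3+5·1+3·0+1·6+3·0 = 20 | 4·5 = 20
gcd(3,5,3,1,3,4) = 1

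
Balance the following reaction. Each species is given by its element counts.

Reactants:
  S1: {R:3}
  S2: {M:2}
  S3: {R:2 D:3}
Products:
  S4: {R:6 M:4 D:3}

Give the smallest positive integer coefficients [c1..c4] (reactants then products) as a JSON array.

R: 4·3+6·0+3·2 = 18 | 3·6 = 18
M: 4·0+6·2+3·0 = 12 | 3·4 = 12
D: 4·0+6·0+3·3 = 9 | 3·3 = 9
gcd(4,6,3,3) = 1

Coefficients: [4, 6, 3, 3]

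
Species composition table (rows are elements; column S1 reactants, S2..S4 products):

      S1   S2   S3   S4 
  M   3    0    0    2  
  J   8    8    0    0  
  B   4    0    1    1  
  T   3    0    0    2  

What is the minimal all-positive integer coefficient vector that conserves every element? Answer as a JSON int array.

M: 2·3 = 6 | 2·0+5·0+3·2 = 6
J: 2·8 = 16 | 2·8+5·0+3·0 = 16
B: 2·4 = 8 | 2·0+5·1+3·1 = 8
T: 2·3 = 6 | 2·0+5·0+3·2 = 6
gcd(2,2,5,3) = 1

Coefficients: [2, 2, 5, 3]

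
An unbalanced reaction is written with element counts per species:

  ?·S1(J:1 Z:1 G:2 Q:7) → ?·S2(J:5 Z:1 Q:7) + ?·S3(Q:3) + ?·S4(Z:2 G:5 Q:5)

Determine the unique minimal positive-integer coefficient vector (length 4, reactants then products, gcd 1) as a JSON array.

J: 5·1 = 5 | 1·5+6·0+2·0 = 5
Z: 5·1 = 5 | 1·1+6·0+2·2 = 5
G: 5·2 = 10 | 1·0+6·0+2·5 = 10
Q: 5·7 = 35 | 1·7+6·3+2·5 = 35
gcd(5,1,6,2) = 1

Coefficients: [5, 1, 6, 2]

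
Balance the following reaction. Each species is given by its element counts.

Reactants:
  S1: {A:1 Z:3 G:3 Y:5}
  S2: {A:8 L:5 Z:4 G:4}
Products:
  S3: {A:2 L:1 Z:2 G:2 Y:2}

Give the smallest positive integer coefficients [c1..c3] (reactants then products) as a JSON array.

A: 2·1+1·8 = 10 | 5·2 = 10
L: 2·0+1·5 = 5 | 5·1 = 5
Z: 2·3+1·4 = 10 | 5·2 = 10
G: 2·3+1·4 = 10 | 5·2 = 10
Y: 2·5+1·0 = 10 | 5·2 = 10
gcd(2,1,5) = 1

Coefficients: [2, 1, 5]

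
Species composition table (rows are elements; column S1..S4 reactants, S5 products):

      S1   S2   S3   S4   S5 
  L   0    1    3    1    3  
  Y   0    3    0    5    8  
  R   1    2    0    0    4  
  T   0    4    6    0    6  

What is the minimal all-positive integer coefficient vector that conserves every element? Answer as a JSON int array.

L: 6·0+3·1+1·3+3·1 = 9 | 3·3 = 9
Y: 6·0+3·3+1·0+3·5 = 24 | 3·8 = 24
R: 6·1+3·2+1·0+3·0 = 12 | 3·4 = 12
T: 6·0+3·4+1·6+3·0 = 18 | 3·6 = 18
gcd(6,3,1,3,3) = 1

Coefficients: [6, 3, 1, 3, 3]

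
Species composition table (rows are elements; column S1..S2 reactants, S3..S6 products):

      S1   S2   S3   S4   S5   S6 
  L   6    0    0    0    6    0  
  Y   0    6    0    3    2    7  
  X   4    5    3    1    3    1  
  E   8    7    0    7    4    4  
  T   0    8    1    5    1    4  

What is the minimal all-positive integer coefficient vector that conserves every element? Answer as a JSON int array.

L: 1·6+3·0 = 6 | 4·0+3·0+1·6+1·0 = 6
Y: 1·0+3·6 = 18 | 4·0+3·3+1·2+1·7 = 18
X: 1·4+3·5 = 19 | 4·3+3·1+1·3+1·1 = 19
E: 1·8+3·7 = 29 | 4·0+3·7+1·4+1·4 = 29
T: 1·0+3·8 = 24 | 4·1+3·5+1·1+1·4 = 24
gcd(1,3,4,3,1,1) = 1

Coefficients: [1, 3, 4, 3, 1, 1]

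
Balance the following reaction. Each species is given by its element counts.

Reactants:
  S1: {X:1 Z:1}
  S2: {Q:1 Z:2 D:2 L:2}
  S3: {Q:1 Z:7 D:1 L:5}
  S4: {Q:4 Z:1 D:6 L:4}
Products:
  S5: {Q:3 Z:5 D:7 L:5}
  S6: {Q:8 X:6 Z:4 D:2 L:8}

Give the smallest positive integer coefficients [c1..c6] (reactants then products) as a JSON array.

Coefficients: [6, 6, 1, 4, 5, 1]

Q: 6·0+6·1+1·1+4·4 = 23 | 5·3+1·8 = 23
X: 6·1+6·0+1·0+4·0 = 6 | 5·0+1·6 = 6
Z: 6·1+6·2+1·7+4·1 = 29 | 5·5+1·4 = 29
D: 6·0+6·2+1·1+4·6 = 37 | 5·7+1·2 = 37
L: 6·0+6·2+1·5+4·4 = 33 | 5·5+1·8 = 33
gcd(6,6,1,4,5,1) = 1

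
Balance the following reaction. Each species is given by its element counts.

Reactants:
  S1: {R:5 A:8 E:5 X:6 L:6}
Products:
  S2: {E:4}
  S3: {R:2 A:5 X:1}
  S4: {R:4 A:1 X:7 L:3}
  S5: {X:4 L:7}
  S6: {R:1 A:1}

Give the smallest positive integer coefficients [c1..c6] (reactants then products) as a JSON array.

Coefficients: [4, 5, 5, 1, 3, 6]

R: 4·5 = 20 | 5·0+5·2+1·4+3·0+6·1 = 20
A: 4·8 = 32 | 5·0+5·5+1·1+3·0+6·1 = 32
E: 4·5 = 20 | 5·4+5·0+1·0+3·0+6·0 = 20
X: 4·6 = 24 | 5·0+5·1+1·7+3·4+6·0 = 24
L: 4·6 = 24 | 5·0+5·0+1·3+3·7+6·0 = 24
gcd(4,5,5,1,3,6) = 1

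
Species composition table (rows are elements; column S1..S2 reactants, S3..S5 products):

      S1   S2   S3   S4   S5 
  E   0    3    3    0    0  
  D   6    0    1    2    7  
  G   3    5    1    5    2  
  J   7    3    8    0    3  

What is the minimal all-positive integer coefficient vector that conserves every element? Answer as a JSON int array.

Coefficients: [4, 5, 5, 6, 1]

E: 4·0+5·3 = 15 | 5·3+6·0+1·0 = 15
D: 4·6+5·0 = 24 | 5·1+6·2+1·7 = 24
G: 4·3+5·5 = 37 | 5·1+6·5+1·2 = 37
J: 4·7+5·3 = 43 | 5·8+6·0+1·3 = 43
gcd(4,5,5,6,1) = 1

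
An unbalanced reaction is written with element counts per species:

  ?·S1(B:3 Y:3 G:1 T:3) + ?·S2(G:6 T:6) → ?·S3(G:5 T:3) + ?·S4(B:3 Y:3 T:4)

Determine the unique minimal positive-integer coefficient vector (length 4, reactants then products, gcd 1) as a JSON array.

B: 3·3+2·0 = 9 | 3·0+3·3 = 9
Y: 3·3+2·0 = 9 | 3·0+3·3 = 9
G: 3·1+2·6 = 15 | 3·5+3·0 = 15
T: 3·3+2·6 = 21 | 3·3+3·4 = 21
gcd(3,2,3,3) = 1

Coefficients: [3, 2, 3, 3]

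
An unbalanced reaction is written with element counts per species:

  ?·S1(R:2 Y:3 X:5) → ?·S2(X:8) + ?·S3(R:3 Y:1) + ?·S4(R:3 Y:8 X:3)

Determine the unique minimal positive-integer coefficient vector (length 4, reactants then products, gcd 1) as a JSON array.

Coefficients: [6, 3, 2, 2]

R: 6·2 = 12 | 3·0+2·3+2·3 = 12
Y: 6·3 = 18 | 3·0+2·1+2·8 = 18
X: 6·5 = 30 | 3·8+2·0+2·3 = 30
gcd(6,3,2,2) = 1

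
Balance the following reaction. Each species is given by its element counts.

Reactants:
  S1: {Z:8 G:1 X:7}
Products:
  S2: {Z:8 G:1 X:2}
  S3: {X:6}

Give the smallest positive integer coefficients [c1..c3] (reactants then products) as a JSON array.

Z: 6·8 = 48 | 6·8+5·0 = 48
G: 6·1 = 6 | 6·1+5·0 = 6
X: 6·7 = 42 | 6·2+5·6 = 42
gcd(6,6,5) = 1

Coefficients: [6, 6, 5]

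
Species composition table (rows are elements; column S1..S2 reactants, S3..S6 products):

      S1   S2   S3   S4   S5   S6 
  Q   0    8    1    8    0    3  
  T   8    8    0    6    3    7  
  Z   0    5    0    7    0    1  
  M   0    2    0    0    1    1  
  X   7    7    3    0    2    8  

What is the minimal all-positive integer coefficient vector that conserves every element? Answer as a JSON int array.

Coefficients: [3, 5, 4, 3, 6, 4]

Q: 3·0+5·8 = 40 | 4·1+3·8+6·0+4·3 = 40
T: 3·8+5·8 = 64 | 4·0+3·6+6·3+4·7 = 64
Z: 3·0+5·5 = 25 | 4·0+3·7+6·0+4·1 = 25
M: 3·0+5·2 = 10 | 4·0+3·0+6·1+4·1 = 10
X: 3·7+5·7 = 56 | 4·3+3·0+6·2+4·8 = 56
gcd(3,5,4,3,6,4) = 1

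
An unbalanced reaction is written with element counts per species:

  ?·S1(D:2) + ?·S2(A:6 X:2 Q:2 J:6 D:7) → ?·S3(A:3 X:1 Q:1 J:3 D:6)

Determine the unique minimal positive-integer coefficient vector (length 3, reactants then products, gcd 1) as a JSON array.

Coefficients: [5, 2, 4]

A: 5·0+2·6 = 12 | 4·3 = 12
X: 5·0+2·2 = 4 | 4·1 = 4
Q: 5·0+2·2 = 4 | 4·1 = 4
J: 5·0+2·6 = 12 | 4·3 = 12
D: 5·2+2·7 = 24 | 4·6 = 24
gcd(5,2,4) = 1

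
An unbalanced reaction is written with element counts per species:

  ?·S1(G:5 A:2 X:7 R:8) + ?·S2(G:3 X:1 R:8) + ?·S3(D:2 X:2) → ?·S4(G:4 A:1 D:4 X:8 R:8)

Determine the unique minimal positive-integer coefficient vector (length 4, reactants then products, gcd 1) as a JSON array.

Coefficients: [1, 1, 4, 2]

G: 1·5+1·3+4·0 = 8 | 2·4 = 8
A: 1·2+1·0+4·0 = 2 | 2·1 = 2
D: 1·0+1·0+4·2 = 8 | 2·4 = 8
X: 1·7+1·1+4·2 = 16 | 2·8 = 16
R: 1·8+1·8+4·0 = 16 | 2·8 = 16
gcd(1,1,4,2) = 1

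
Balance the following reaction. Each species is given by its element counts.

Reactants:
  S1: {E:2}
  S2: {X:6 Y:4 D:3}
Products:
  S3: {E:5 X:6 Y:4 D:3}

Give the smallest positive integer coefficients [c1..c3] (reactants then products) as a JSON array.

Coefficients: [5, 2, 2]

E: 5·2+2·0 = 10 | 2·5 = 10
X: 5·0+2·6 = 12 | 2·6 = 12
Y: 5·0+2·4 = 8 | 2·4 = 8
D: 5·0+2·3 = 6 | 2·3 = 6
gcd(5,2,2) = 1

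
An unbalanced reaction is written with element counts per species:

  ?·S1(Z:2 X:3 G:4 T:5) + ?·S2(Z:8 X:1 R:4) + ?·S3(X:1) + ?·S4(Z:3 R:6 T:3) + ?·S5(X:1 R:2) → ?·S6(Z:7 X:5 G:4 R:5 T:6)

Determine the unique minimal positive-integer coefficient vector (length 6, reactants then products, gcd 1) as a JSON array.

Coefficients: [6, 3, 6, 2, 3, 6]

Z: 6·2+3·8+6·0+2·3+3·0 = 42 | 6·7 = 42
X: 6·3+3·1+6·1+2·0+3·1 = 30 | 6·5 = 30
G: 6·4+3·0+6·0+2·0+3·0 = 24 | 6·4 = 24
R: 6·0+3·4+6·0+2·6+3·2 = 30 | 6·5 = 30
T: 6·5+3·0+6·0+2·3+3·0 = 36 | 6·6 = 36
gcd(6,3,6,2,3,6) = 1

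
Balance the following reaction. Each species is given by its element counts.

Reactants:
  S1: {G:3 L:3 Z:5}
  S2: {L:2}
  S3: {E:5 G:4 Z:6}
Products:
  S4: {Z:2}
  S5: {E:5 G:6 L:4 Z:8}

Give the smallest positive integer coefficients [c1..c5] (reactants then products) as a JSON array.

E: 2·0+3·0+3·5 = 15 | 2·0+3·5 = 15
G: 2·3+3·0+3·4 = 18 | 2·0+3·6 = 18
L: 2·3+3·2+3·0 = 12 | 2·0+3·4 = 12
Z: 2·5+3·0+3·6 = 28 | 2·2+3·8 = 28
gcd(2,3,3,2,3) = 1

Coefficients: [2, 3, 3, 2, 3]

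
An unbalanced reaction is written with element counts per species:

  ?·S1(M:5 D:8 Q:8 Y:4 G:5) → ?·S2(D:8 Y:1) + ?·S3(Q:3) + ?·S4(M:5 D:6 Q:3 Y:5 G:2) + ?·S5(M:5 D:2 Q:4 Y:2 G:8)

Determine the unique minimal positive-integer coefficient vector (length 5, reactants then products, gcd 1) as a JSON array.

Coefficients: [2, 1, 3, 1, 1]

M: 2·5 = 10 | 1·0+3·0+1·5+1·5 = 10
D: 2·8 = 16 | 1·8+3·0+1·6+1·2 = 16
Q: 2·8 = 16 | 1·0+3·3+1·3+1·4 = 16
Y: 2·4 = 8 | 1·1+3·0+1·5+1·2 = 8
G: 2·5 = 10 | 1·0+3·0+1·2+1·8 = 10
gcd(2,1,3,1,1) = 1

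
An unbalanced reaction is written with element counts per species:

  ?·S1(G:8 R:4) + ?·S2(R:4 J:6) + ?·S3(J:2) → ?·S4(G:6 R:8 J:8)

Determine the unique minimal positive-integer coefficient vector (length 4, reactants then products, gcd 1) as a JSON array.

Coefficients: [3, 5, 1, 4]

G: 3·8+5·0+1·0 = 24 | 4·6 = 24
R: 3·4+5·4+1·0 = 32 | 4·8 = 32
J: 3·0+5·6+1·2 = 32 | 4·8 = 32
gcd(3,5,1,4) = 1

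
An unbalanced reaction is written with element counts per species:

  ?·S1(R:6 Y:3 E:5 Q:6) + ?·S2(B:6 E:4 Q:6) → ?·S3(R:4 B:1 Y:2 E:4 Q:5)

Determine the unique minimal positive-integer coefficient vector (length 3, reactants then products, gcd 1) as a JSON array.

R: 4·6+1·0 = 24 | 6·4 = 24
B: 4·0+1·6 = 6 | 6·1 = 6
Y: 4·3+1·0 = 12 | 6·2 = 12
E: 4·5+1·4 = 24 | 6·4 = 24
Q: 4·6+1·6 = 30 | 6·5 = 30
gcd(4,1,6) = 1

Coefficients: [4, 1, 6]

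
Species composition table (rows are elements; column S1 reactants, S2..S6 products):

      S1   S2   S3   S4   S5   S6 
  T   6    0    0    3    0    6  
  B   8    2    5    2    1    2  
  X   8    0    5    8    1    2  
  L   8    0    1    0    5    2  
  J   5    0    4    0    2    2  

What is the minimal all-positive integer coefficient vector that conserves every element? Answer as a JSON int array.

Coefficients: [4, 6, 1, 2, 5, 3]

T: 4·6 = 24 | 6·0+1·0+2·3+5·0+3·6 = 24
B: 4·8 = 32 | 6·2+1·5+2·2+5·1+3·2 = 32
X: 4·8 = 32 | 6·0+1·5+2·8+5·1+3·2 = 32
L: 4·8 = 32 | 6·0+1·1+2·0+5·5+3·2 = 32
J: 4·5 = 20 | 6·0+1·4+2·0+5·2+3·2 = 20
gcd(4,6,1,2,5,3) = 1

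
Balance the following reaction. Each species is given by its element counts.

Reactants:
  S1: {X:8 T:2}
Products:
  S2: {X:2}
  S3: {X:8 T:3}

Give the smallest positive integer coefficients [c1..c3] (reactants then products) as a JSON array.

Coefficients: [3, 4, 2]

X: 3·8 = 24 | 4·2+2·8 = 24
T: 3·2 = 6 | 4·0+2·3 = 6
gcd(3,4,2) = 1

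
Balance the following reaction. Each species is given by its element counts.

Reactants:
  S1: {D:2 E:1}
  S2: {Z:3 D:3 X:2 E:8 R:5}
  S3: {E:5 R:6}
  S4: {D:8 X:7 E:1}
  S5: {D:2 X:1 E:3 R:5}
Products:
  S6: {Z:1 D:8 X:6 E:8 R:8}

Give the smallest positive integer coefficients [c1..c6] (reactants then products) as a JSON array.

Z: 1·0+2·3+3·0+4·0+4·0 = 6 | 6·1 = 6
D: 1·2+2·3+3·0+4·8+4·2 = 48 | 6·8 = 48
X: 1·0+2·2+3·0+4·7+4·1 = 36 | 6·6 = 36
E: 1·1+2·8+3·5+4·1+4·3 = 48 | 6·8 = 48
R: 1·0+2·5+3·6+4·0+4·5 = 48 | 6·8 = 48
gcd(1,2,3,4,4,6) = 1

Coefficients: [1, 2, 3, 4, 4, 6]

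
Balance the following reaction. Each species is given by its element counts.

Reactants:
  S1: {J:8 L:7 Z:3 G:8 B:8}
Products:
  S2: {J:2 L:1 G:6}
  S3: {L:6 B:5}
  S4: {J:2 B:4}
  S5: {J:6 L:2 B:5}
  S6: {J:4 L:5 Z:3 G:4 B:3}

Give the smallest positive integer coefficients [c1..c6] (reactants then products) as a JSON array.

J: 6·8 = 48 | 4·2+1·0+5·2+1·6+6·4 = 48
L: 6·7 = 42 | 4·1+1·6+5·0+1·2+6·5 = 42
Z: 6·3 = 18 | 4·0+1·0+5·0+1·0+6·3 = 18
G: 6·8 = 48 | 4·6+1·0+5·0+1·0+6·4 = 48
B: 6·8 = 48 | 4·0+1·5+5·4+1·5+6·3 = 48
gcd(6,4,1,5,1,6) = 1

Coefficients: [6, 4, 1, 5, 1, 6]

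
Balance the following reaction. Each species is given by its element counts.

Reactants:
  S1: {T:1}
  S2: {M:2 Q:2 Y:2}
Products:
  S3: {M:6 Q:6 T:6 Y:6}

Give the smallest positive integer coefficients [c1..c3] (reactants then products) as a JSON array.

M: 6·0+3·2 = 6 | 1·6 = 6
Q: 6·0+3·2 = 6 | 1·6 = 6
T: 6·1+3·0 = 6 | 1·6 = 6
Y: 6·0+3·2 = 6 | 1·6 = 6
gcd(6,3,1) = 1

Coefficients: [6, 3, 1]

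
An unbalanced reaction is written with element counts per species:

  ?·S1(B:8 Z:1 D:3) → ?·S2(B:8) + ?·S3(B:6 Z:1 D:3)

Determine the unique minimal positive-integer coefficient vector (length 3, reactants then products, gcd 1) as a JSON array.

B: 4·8 = 32 | 1·8+4·6 = 32
Z: 4·1 = 4 | 1·0+4·1 = 4
D: 4·3 = 12 | 1·0+4·3 = 12
gcd(4,1,4) = 1

Coefficients: [4, 1, 4]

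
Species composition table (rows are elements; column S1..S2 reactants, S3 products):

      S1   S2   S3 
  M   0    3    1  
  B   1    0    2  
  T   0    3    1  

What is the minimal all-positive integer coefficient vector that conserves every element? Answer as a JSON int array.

M: 6·0+1·3 = 3 | 3·1 = 3
B: 6·1+1·0 = 6 | 3·2 = 6
T: 6·0+1·3 = 3 | 3·1 = 3
gcd(6,1,3) = 1

Coefficients: [6, 1, 3]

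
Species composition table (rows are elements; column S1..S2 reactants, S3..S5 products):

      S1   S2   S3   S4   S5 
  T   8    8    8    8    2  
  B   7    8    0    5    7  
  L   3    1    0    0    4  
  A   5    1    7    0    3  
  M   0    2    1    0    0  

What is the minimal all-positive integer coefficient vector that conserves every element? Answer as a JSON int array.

T: 5·8+1·8 = 48 | 2·8+3·8+4·2 = 48
B: 5·7+1·8 = 43 | 2·0+3·5+4·7 = 43
L: 5·3+1·1 = 16 | 2·0+3·0+4·4 = 16
A: 5·5+1·1 = 26 | 2·7+3·0+4·3 = 26
M: 5·0+1·2 = 2 | 2·1+3·0+4·0 = 2
gcd(5,1,2,3,4) = 1

Coefficients: [5, 1, 2, 3, 4]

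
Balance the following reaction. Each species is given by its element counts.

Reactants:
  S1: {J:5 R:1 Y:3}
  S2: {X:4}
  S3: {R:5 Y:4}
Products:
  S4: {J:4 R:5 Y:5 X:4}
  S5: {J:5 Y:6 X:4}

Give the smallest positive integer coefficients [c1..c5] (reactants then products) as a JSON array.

J: 5·5+6·0+4·0 = 25 | 5·4+1·5 = 25
R: 5·1+6·0+4·5 = 25 | 5·5+1·0 = 25
Y: 5·3+6·0+4·4 = 31 | 5·5+1·6 = 31
X: 5·0+6·4+4·0 = 24 | 5·4+1·4 = 24
gcd(5,6,4,5,1) = 1

Coefficients: [5, 6, 4, 5, 1]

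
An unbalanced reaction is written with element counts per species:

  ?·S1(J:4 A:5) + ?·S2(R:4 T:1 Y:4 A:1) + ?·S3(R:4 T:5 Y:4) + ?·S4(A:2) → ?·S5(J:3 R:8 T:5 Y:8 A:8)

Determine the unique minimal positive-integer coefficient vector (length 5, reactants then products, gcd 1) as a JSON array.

Coefficients: [3, 5, 3, 6, 4]

J: 3·4+5·0+3·0+6·0 = 12 | 4·3 = 12
R: 3·0+5·4+3·4+6·0 = 32 | 4·8 = 32
T: 3·0+5·1+3·5+6·0 = 20 | 4·5 = 20
Y: 3·0+5·4+3·4+6·0 = 32 | 4·8 = 32
A: 3·5+5·1+3·0+6·2 = 32 | 4·8 = 32
gcd(3,5,3,6,4) = 1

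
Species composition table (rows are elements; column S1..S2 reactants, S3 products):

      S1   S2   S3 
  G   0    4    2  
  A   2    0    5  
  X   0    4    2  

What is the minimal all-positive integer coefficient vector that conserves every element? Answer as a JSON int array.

Coefficients: [5, 1, 2]

G: 5·0+1·4 = 4 | 2·2 = 4
A: 5·2+1·0 = 10 | 2·5 = 10
X: 5·0+1·4 = 4 | 2·2 = 4
gcd(5,1,2) = 1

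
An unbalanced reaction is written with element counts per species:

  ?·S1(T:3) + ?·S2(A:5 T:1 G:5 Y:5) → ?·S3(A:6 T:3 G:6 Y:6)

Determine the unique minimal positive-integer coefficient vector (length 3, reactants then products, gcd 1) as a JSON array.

Coefficients: [3, 6, 5]

A: 3·0+6·5 = 30 | 5·6 = 30
T: 3·3+6·1 = 15 | 5·3 = 15
G: 3·0+6·5 = 30 | 5·6 = 30
Y: 3·0+6·5 = 30 | 5·6 = 30
gcd(3,6,5) = 1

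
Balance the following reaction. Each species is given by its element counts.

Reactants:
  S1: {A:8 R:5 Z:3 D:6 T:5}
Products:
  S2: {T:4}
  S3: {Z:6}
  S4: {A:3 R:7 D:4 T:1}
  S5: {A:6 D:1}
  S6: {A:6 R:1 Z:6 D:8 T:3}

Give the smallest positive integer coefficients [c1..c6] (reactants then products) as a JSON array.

A: 6·8 = 48 | 5·0+1·0+4·3+4·6+2·6 = 48
R: 6·5 = 30 | 5·0+1·0+4·7+4·0+2·1 = 30
Z: 6·3 = 18 | 5·0+1·6+4·0+4·0+2·6 = 18
D: 6·6 = 36 | 5·0+1·0+4·4+4·1+2·8 = 36
T: 6·5 = 30 | 5·4+1·0+4·1+4·0+2·3 = 30
gcd(6,5,1,4,4,2) = 1

Coefficients: [6, 5, 1, 4, 4, 2]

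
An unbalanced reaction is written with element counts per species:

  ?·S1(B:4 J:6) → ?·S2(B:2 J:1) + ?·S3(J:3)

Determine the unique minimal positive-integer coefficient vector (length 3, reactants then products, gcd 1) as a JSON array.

Coefficients: [3, 6, 4]

B: 3·4 = 12 | 6·2+4·0 = 12
J: 3·6 = 18 | 6·1+4·3 = 18
gcd(3,6,4) = 1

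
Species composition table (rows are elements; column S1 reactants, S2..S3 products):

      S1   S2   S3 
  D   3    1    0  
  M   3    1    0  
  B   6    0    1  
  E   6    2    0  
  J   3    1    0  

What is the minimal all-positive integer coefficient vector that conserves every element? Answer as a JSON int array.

D: 1·3 = 3 | 3·1+6·0 = 3
M: 1·3 = 3 | 3·1+6·0 = 3
B: 1·6 = 6 | 3·0+6·1 = 6
E: 1·6 = 6 | 3·2+6·0 = 6
J: 1·3 = 3 | 3·1+6·0 = 3
gcd(1,3,6) = 1

Coefficients: [1, 3, 6]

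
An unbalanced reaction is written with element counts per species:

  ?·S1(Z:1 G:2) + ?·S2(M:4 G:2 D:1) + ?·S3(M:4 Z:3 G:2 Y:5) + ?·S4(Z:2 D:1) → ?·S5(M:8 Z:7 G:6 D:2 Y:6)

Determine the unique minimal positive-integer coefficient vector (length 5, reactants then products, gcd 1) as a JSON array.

Coefficients: [5, 4, 6, 6, 5]

M: 5·0+4·4+6·4+6·0 = 40 | 5·8 = 40
Z: 5·1+4·0+6·3+6·2 = 35 | 5·7 = 35
G: 5·2+4·2+6·2+6·0 = 30 | 5·6 = 30
D: 5·0+4·1+6·0+6·1 = 10 | 5·2 = 10
Y: 5·0+4·0+6·5+6·0 = 30 | 5·6 = 30
gcd(5,4,6,6,5) = 1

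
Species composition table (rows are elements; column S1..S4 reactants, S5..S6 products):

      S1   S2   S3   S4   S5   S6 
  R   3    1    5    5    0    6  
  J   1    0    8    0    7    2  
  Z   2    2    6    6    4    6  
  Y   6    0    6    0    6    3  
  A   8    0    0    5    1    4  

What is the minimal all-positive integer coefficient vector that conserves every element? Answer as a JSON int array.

Coefficients: [2, 5, 3, 2, 2, 6]

R: 2·3+5·1+3·5+2·5 = 36 | 2·0+6·6 = 36
J: 2·1+5·0+3·8+2·0 = 26 | 2·7+6·2 = 26
Z: 2·2+5·2+3·6+2·6 = 44 | 2·4+6·6 = 44
Y: 2·6+5·0+3·6+2·0 = 30 | 2·6+6·3 = 30
A: 2·8+5·0+3·0+2·5 = 26 | 2·1+6·4 = 26
gcd(2,5,3,2,2,6) = 1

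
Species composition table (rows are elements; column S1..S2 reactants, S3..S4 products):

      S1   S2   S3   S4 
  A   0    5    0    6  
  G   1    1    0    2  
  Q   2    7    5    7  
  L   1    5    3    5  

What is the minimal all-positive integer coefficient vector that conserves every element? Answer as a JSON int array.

Coefficients: [4, 6, 3, 5]

A: 4·0+6·5 = 30 | 3·0+5·6 = 30
G: 4·1+6·1 = 10 | 3·0+5·2 = 10
Q: 4·2+6·7 = 50 | 3·5+5·7 = 50
L: 4·1+6·5 = 34 | 3·3+5·5 = 34
gcd(4,6,3,5) = 1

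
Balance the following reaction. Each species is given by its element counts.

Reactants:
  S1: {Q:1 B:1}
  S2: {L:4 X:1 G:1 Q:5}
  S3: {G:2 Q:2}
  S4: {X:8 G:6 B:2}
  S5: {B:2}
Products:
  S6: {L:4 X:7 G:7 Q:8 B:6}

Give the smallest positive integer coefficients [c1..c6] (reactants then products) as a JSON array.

L: 6·0+4·4+3·0+3·0+6·0 = 16 | 4·4 = 16
X: 6·0+4·1+3·0+3·8+6·0 = 28 | 4·7 = 28
G: 6·0+4·1+3·2+3·6+6·0 = 28 | 4·7 = 28
Q: 6·1+4·5+3·2+3·0+6·0 = 32 | 4·8 = 32
B: 6·1+4·0+3·0+3·2+6·2 = 24 | 4·6 = 24
gcd(6,4,3,3,6,4) = 1

Coefficients: [6, 4, 3, 3, 6, 4]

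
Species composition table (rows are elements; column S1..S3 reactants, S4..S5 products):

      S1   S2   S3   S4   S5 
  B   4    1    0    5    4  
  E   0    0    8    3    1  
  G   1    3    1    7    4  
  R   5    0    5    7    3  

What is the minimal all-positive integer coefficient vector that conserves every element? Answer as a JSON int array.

Coefficients: [3, 6, 1, 2, 2]

B: 3·4+6·1+1·0 = 18 | 2·5+2·4 = 18
E: 3·0+6·0+1·8 = 8 | 2·3+2·1 = 8
G: 3·1+6·3+1·1 = 22 | 2·7+2·4 = 22
R: 3·5+6·0+1·5 = 20 | 2·7+2·3 = 20
gcd(3,6,1,2,2) = 1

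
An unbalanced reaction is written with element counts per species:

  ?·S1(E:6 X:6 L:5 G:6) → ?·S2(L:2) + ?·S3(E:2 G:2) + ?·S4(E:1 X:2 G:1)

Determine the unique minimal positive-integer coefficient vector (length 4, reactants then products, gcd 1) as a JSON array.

E: 2·6 = 12 | 5·0+3·2+6·1 = 12
X: 2·6 = 12 | 5·0+3·0+6·2 = 12
L: 2·5 = 10 | 5·2+3·0+6·0 = 10
G: 2·6 = 12 | 5·0+3·2+6·1 = 12
gcd(2,5,3,6) = 1

Coefficients: [2, 5, 3, 6]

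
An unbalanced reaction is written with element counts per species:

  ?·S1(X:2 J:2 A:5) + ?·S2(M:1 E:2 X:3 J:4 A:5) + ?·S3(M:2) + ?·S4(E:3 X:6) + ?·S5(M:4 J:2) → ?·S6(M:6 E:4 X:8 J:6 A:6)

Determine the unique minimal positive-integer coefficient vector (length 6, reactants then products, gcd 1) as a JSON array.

Coefficients: [2, 4, 3, 4, 5, 5]

M: 2·0+4·1+3·2+4·0+5·4 = 30 | 5·6 = 30
E: 2·0+4·2+3·0+4·3+5·0 = 20 | 5·4 = 20
X: 2·2+4·3+3·0+4·6+5·0 = 40 | 5·8 = 40
J: 2·2+4·4+3·0+4·0+5·2 = 30 | 5·6 = 30
A: 2·5+4·5+3·0+4·0+5·0 = 30 | 5·6 = 30
gcd(2,4,3,4,5,5) = 1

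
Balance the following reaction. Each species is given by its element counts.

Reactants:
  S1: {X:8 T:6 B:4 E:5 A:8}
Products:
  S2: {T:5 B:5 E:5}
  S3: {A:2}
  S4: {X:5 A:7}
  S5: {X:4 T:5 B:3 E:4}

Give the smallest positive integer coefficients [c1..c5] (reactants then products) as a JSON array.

X: 5·8 = 40 | 1·0+6·0+4·5+5·4 = 40
T: 5·6 = 30 | 1·5+6·0+4·0+5·5 = 30
B: 5·4 = 20 | 1·5+6·0+4·0+5·3 = 20
E: 5·5 = 25 | 1·5+6·0+4·0+5·4 = 25
A: 5·8 = 40 | 1·0+6·2+4·7+5·0 = 40
gcd(5,1,6,4,5) = 1

Coefficients: [5, 1, 6, 4, 5]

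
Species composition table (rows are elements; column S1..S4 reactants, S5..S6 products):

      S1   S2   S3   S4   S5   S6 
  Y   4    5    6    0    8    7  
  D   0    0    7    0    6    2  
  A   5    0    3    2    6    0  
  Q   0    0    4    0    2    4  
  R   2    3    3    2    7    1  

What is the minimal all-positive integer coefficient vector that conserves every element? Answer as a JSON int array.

Coefficients: [2, 5, 6, 4, 6, 3]

Y: 2·4+5·5+6·6+4·0 = 69 | 6·8+3·7 = 69
D: 2·0+5·0+6·7+4·0 = 42 | 6·6+3·2 = 42
A: 2·5+5·0+6·3+4·2 = 36 | 6·6+3·0 = 36
Q: 2·0+5·0+6·4+4·0 = 24 | 6·2+3·4 = 24
R: 2·2+5·3+6·3+4·2 = 45 | 6·7+3·1 = 45
gcd(2,5,6,4,6,3) = 1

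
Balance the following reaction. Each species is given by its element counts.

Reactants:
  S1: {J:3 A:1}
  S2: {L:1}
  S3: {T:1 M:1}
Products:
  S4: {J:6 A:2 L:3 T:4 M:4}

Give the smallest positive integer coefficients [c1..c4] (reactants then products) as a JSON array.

J: 2·3+3·0+4·0 = 6 | 1·6 = 6
A: 2·1+3·0+4·0 = 2 | 1·2 = 2
L: 2·0+3·1+4·0 = 3 | 1·3 = 3
T: 2·0+3·0+4·1 = 4 | 1·4 = 4
M: 2·0+3·0+4·1 = 4 | 1·4 = 4
gcd(2,3,4,1) = 1

Coefficients: [2, 3, 4, 1]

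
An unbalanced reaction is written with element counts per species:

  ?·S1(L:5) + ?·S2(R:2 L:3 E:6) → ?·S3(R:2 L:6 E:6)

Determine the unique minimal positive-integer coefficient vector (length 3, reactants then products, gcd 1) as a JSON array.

R: 3·0+5·2 = 10 | 5·2 = 10
L: 3·5+5·3 = 30 | 5·6 = 30
E: 3·0+5·6 = 30 | 5·6 = 30
gcd(3,5,5) = 1

Coefficients: [3, 5, 5]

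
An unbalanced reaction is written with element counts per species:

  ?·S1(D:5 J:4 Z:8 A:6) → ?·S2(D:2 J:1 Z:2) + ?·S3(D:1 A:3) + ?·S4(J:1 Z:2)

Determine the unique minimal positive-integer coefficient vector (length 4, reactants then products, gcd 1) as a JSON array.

D: 2·5 = 10 | 3·2+4·1+5·0 = 10
J: 2·4 = 8 | 3·1+4·0+5·1 = 8
Z: 2·8 = 16 | 3·2+4·0+5·2 = 16
A: 2·6 = 12 | 3·0+4·3+5·0 = 12
gcd(2,3,4,5) = 1

Coefficients: [2, 3, 4, 5]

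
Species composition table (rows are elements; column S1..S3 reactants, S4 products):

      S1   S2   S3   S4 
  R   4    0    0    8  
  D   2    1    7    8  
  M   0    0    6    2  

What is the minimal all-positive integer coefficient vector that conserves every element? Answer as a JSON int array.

Coefficients: [6, 5, 1, 3]

R: 6·4+5·0+1·0 = 24 | 3·8 = 24
D: 6·2+5·1+1·7 = 24 | 3·8 = 24
M: 6·0+5·0+1·6 = 6 | 3·2 = 6
gcd(6,5,1,3) = 1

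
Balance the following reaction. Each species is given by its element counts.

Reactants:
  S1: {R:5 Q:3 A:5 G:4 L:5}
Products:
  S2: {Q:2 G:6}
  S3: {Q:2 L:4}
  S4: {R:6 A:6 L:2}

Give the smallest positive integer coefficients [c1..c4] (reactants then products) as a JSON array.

R: 6·5 = 30 | 4·0+5·0+5·6 = 30
Q: 6·3 = 18 | 4·2+5·2+5·0 = 18
A: 6·5 = 30 | 4·0+5·0+5·6 = 30
G: 6·4 = 24 | 4·6+5·0+5·0 = 24
L: 6·5 = 30 | 4·0+5·4+5·2 = 30
gcd(6,4,5,5) = 1

Coefficients: [6, 4, 5, 5]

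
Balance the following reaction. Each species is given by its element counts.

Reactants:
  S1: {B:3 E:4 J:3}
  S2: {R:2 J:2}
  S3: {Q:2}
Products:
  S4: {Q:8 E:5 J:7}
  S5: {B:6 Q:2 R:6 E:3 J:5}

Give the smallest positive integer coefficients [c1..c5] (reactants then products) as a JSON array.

Coefficients: [2, 3, 5, 1, 1]

B: 2·3+3·0+5·0 = 6 | 1·0+1·6 = 6
Q: 2·0+3·0+5·2 = 10 | 1·8+1·2 = 10
R: 2·0+3·2+5·0 = 6 | 1·0+1·6 = 6
E: 2·4+3·0+5·0 = 8 | 1·5+1·3 = 8
J: 2·3+3·2+5·0 = 12 | 1·7+1·5 = 12
gcd(2,3,5,1,1) = 1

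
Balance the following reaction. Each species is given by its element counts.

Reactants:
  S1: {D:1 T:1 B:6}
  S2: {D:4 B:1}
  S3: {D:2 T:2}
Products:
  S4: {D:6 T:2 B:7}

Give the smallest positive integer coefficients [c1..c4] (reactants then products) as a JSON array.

Coefficients: [2, 2, 1, 2]

D: 2·1+2·4+1·2 = 12 | 2·6 = 12
T: 2·1+2·0+1·2 = 4 | 2·2 = 4
B: 2·6+2·1+1·0 = 14 | 2·7 = 14
gcd(2,2,1,2) = 1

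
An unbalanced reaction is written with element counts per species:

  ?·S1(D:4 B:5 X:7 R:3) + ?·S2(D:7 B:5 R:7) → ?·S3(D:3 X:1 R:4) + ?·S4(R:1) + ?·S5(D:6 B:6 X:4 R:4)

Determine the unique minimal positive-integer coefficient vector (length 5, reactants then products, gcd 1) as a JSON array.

D: 3·4+3·7 = 33 | 1·3+6·0+5·6 = 33
B: 3·5+3·5 = 30 | 1·0+6·0+5·6 = 30
X: 3·7+3·0 = 21 | 1·1+6·0+5·4 = 21
R: 3·3+3·7 = 30 | 1·4+6·1+5·4 = 30
gcd(3,3,1,6,5) = 1

Coefficients: [3, 3, 1, 6, 5]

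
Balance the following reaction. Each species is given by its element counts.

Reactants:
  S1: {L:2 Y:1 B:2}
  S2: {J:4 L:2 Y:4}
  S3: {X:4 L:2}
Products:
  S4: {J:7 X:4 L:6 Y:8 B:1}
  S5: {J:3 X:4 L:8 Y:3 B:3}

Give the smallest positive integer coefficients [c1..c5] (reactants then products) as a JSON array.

Coefficients: [3, 6, 4, 3, 1]

J: 3·0+6·4+4·0 = 24 | 3·7+1·3 = 24
X: 3·0+6·0+4·4 = 16 | 3·4+1·4 = 16
L: 3·2+6·2+4·2 = 26 | 3·6+1·8 = 26
Y: 3·1+6·4+4·0 = 27 | 3·8+1·3 = 27
B: 3·2+6·0+4·0 = 6 | 3·1+1·3 = 6
gcd(3,6,4,3,1) = 1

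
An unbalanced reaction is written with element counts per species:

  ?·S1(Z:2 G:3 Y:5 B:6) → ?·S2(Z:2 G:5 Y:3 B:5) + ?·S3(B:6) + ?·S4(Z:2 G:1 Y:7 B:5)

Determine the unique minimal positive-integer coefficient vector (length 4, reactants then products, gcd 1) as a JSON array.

Coefficients: [6, 3, 1, 3]

Z: 6·2 = 12 | 3·2+1·0+3·2 = 12
G: 6·3 = 18 | 3·5+1·0+3·1 = 18
Y: 6·5 = 30 | 3·3+1·0+3·7 = 30
B: 6·6 = 36 | 3·5+1·6+3·5 = 36
gcd(6,3,1,3) = 1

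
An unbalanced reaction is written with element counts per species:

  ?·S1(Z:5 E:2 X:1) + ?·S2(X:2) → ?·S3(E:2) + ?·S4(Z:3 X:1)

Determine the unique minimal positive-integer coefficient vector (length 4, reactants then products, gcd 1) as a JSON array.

Coefficients: [3, 1, 3, 5]

Z: 3·5+1·0 = 15 | 3·0+5·3 = 15
E: 3·2+1·0 = 6 | 3·2+5·0 = 6
X: 3·1+1·2 = 5 | 3·0+5·1 = 5
gcd(3,1,3,5) = 1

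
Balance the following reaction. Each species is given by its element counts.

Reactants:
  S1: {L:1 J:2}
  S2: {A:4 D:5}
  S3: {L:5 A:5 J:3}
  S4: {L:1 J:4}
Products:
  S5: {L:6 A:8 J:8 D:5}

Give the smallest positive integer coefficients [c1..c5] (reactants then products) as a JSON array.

L: 6·1+5·0+4·5+4·1 = 30 | 5·6 = 30
A: 6·0+5·4+4·5+4·0 = 40 | 5·8 = 40
J: 6·2+5·0+4·3+4·4 = 40 | 5·8 = 40
D: 6·0+5·5+4·0+4·0 = 25 | 5·5 = 25
gcd(6,5,4,4,5) = 1

Coefficients: [6, 5, 4, 4, 5]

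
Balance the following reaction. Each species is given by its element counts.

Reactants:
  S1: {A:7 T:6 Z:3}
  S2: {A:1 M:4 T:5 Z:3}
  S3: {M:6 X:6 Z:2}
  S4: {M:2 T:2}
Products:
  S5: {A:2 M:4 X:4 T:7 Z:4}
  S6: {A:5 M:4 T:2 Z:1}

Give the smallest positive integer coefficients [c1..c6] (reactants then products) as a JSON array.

A: 5·7+2·1+4·0+6·0 = 37 | 6·2+5·5 = 37
M: 5·0+2·4+4·6+6·2 = 44 | 6·4+5·4 = 44
X: 5·0+2·0+4·6+6·0 = 24 | 6·4+5·0 = 24
T: 5·6+2·5+4·0+6·2 = 52 | 6·7+5·2 = 52
Z: 5·3+2·3+4·2+6·0 = 29 | 6·4+5·1 = 29
gcd(5,2,4,6,6,5) = 1

Coefficients: [5, 2, 4, 6, 6, 5]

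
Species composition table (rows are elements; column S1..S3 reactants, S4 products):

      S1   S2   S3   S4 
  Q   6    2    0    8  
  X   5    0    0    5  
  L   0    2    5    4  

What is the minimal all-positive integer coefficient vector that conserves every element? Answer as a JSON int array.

Coefficients: [5, 5, 2, 5]

Q: 5·6+5·2+2·0 = 40 | 5·8 = 40
X: 5·5+5·0+2·0 = 25 | 5·5 = 25
L: 5·0+5·2+2·5 = 20 | 5·4 = 20
gcd(5,5,2,5) = 1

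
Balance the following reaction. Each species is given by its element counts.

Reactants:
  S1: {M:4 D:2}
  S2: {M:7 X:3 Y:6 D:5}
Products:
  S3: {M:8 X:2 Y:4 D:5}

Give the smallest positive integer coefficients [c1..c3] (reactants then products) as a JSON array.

M: 5·4+4·7 = 48 | 6·8 = 48
X: 5·0+4·3 = 12 | 6·2 = 12
Y: 5·0+4·6 = 24 | 6·4 = 24
D: 5·2+4·5 = 30 | 6·5 = 30
gcd(5,4,6) = 1

Coefficients: [5, 4, 6]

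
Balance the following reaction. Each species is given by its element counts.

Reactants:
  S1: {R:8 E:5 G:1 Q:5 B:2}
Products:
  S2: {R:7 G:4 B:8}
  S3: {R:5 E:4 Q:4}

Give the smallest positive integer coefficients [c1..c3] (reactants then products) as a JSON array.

Coefficients: [4, 1, 5]

R: 4·8 = 32 | 1·7+5·5 = 32
E: 4·5 = 20 | 1·0+5·4 = 20
G: 4·1 = 4 | 1·4+5·0 = 4
Q: 4·5 = 20 | 1·0+5·4 = 20
B: 4·2 = 8 | 1·8+5·0 = 8
gcd(4,1,5) = 1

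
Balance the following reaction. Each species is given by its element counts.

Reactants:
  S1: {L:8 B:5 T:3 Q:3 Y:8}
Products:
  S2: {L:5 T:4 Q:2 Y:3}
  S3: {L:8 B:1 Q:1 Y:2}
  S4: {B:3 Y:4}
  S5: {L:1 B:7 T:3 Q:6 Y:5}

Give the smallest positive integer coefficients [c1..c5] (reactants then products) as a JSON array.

L: 5·8 = 40 | 3·5+3·8+5·0+1·1 = 40
B: 5·5 = 25 | 3·0+3·1+5·3+1·7 = 25
T: 5·3 = 15 | 3·4+3·0+5·0+1·3 = 15
Q: 5·3 = 15 | 3·2+3·1+5·0+1·6 = 15
Y: 5·8 = 40 | 3·3+3·2+5·4+1·5 = 40
gcd(5,3,3,5,1) = 1

Coefficients: [5, 3, 3, 5, 1]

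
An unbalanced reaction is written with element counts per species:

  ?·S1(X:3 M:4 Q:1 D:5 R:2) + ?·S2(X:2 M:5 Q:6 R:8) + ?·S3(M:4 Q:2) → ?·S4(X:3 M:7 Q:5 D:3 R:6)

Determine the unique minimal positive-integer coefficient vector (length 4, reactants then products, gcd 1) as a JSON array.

Coefficients: [3, 3, 2, 5]

X: 3·3+3·2+2·0 = 15 | 5·3 = 15
M: 3·4+3·5+2·4 = 35 | 5·7 = 35
Q: 3·1+3·6+2·2 = 25 | 5·5 = 25
D: 3·5+3·0+2·0 = 15 | 5·3 = 15
R: 3·2+3·8+2·0 = 30 | 5·6 = 30
gcd(3,3,2,5) = 1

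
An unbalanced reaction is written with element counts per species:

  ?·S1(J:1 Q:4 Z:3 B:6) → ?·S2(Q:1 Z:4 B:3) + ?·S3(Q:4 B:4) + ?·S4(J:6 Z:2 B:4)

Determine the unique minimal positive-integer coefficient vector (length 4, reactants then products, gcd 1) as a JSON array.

J: 6·1 = 6 | 4·0+5·0+1·6 = 6
Q: 6·4 = 24 | 4·1+5·4+1·0 = 24
Z: 6·3 = 18 | 4·4+5·0+1·2 = 18
B: 6·6 = 36 | 4·3+5·4+1·4 = 36
gcd(6,4,5,1) = 1

Coefficients: [6, 4, 5, 1]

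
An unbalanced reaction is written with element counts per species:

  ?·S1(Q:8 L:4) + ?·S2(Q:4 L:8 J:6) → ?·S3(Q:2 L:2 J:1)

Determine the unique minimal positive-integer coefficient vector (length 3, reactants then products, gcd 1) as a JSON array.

Q: 1·8+1·4 = 12 | 6·2 = 12
L: 1·4+1·8 = 12 | 6·2 = 12
J: 1·0+1·6 = 6 | 6·1 = 6
gcd(1,1,6) = 1

Coefficients: [1, 1, 6]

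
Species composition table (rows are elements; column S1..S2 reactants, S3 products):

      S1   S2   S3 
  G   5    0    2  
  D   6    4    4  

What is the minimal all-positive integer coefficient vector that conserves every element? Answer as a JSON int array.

Coefficients: [2, 2, 5]

G: 2·5+2·0 = 10 | 5·2 = 10
D: 2·6+2·4 = 20 | 5·4 = 20
gcd(2,2,5) = 1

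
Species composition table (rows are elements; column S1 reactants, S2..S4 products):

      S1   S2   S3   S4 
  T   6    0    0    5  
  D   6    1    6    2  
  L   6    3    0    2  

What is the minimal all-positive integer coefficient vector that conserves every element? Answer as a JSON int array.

Coefficients: [5, 6, 2, 6]

T: 5·6 = 30 | 6·0+2·0+6·5 = 30
D: 5·6 = 30 | 6·1+2·6+6·2 = 30
L: 5·6 = 30 | 6·3+2·0+6·2 = 30
gcd(5,6,2,6) = 1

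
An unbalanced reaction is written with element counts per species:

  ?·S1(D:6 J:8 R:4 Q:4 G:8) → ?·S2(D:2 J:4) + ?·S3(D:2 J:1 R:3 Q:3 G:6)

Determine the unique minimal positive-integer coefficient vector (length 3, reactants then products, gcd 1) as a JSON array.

Coefficients: [3, 5, 4]

D: 3·6 = 18 | 5·2+4·2 = 18
J: 3·8 = 24 | 5·4+4·1 = 24
R: 3·4 = 12 | 5·0+4·3 = 12
Q: 3·4 = 12 | 5·0+4·3 = 12
G: 3·8 = 24 | 5·0+4·6 = 24
gcd(3,5,4) = 1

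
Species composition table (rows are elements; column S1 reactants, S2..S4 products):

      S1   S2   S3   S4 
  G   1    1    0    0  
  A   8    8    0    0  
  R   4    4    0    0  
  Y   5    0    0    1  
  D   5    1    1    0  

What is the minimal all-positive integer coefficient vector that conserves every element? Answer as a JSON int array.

G: 1·1 = 1 | 1·1+4·0+5·0 = 1
A: 1·8 = 8 | 1·8+4·0+5·0 = 8
R: 1·4 = 4 | 1·4+4·0+5·0 = 4
Y: 1·5 = 5 | 1·0+4·0+5·1 = 5
D: 1·5 = 5 | 1·1+4·1+5·0 = 5
gcd(1,1,4,5) = 1

Coefficients: [1, 1, 4, 5]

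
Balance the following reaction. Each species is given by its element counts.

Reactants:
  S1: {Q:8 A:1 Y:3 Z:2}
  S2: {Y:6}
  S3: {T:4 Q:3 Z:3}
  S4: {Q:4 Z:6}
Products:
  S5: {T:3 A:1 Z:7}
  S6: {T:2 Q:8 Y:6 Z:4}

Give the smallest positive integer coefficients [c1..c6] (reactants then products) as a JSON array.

Coefficients: [2, 4, 4, 3, 2, 5]

T: 2·0+4·0+4·4+3·0 = 16 | 2·3+5·2 = 16
Q: 2·8+4·0+4·3+3·4 = 40 | 2·0+5·8 = 40
A: 2·1+4·0+4·0+3·0 = 2 | 2·1+5·0 = 2
Y: 2·3+4·6+4·0+3·0 = 30 | 2·0+5·6 = 30
Z: 2·2+4·0+4·3+3·6 = 34 | 2·7+5·4 = 34
gcd(2,4,4,3,2,5) = 1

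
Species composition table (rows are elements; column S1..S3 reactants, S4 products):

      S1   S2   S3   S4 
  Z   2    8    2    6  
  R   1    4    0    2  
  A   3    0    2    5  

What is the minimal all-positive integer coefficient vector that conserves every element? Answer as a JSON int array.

Coefficients: [4, 1, 4, 4]

Z: 4·2+1·8+4·2 = 24 | 4·6 = 24
R: 4·1+1·4+4·0 = 8 | 4·2 = 8
A: 4·3+1·0+4·2 = 20 | 4·5 = 20
gcd(4,1,4,4) = 1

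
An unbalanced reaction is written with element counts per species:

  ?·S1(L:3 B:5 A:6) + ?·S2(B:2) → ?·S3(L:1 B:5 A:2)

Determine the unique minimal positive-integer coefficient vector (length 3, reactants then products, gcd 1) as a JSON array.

Coefficients: [1, 5, 3]

L: 1·3+5·0 = 3 | 3·1 = 3
B: 1·5+5·2 = 15 | 3·5 = 15
A: 1·6+5·0 = 6 | 3·2 = 6
gcd(1,5,3) = 1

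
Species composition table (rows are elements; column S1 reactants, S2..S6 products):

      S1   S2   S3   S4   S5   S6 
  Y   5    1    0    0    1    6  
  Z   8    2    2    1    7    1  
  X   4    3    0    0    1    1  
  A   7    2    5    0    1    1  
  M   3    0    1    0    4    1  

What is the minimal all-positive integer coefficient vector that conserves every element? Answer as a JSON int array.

Y: 5·5 = 25 | 5·1+4·0+5·0+2·1+3·6 = 25
Z: 5·8 = 40 | 5·2+4·2+5·1+2·7+3·1 = 40
X: 5·4 = 20 | 5·3+4·0+5·0+2·1+3·1 = 20
A: 5·7 = 35 | 5·2+4·5+5·0+2·1+3·1 = 35
M: 5·3 = 15 | 5·0+4·1+5·0+2·4+3·1 = 15
gcd(5,5,4,5,2,3) = 1

Coefficients: [5, 5, 4, 5, 2, 3]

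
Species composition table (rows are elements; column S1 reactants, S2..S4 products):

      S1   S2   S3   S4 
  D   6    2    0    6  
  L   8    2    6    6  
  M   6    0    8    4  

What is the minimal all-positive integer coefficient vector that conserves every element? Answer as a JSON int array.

Coefficients: [6, 3, 2, 5]

D: 6·6 = 36 | 3·2+2·0+5·6 = 36
L: 6·8 = 48 | 3·2+2·6+5·6 = 48
M: 6·6 = 36 | 3·0+2·8+5·4 = 36
gcd(6,3,2,5) = 1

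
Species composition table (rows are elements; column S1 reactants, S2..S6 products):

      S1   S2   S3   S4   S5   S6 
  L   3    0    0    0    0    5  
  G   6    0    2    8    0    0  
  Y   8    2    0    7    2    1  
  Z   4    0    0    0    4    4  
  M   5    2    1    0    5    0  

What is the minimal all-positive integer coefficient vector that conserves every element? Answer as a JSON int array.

Coefficients: [5, 6, 3, 3, 2, 3]

L: 5·3 = 15 | 6·0+3·0+3·0+2·0+3·5 = 15
G: 5·6 = 30 | 6·0+3·2+3·8+2·0+3·0 = 30
Y: 5·8 = 40 | 6·2+3·0+3·7+2·2+3·1 = 40
Z: 5·4 = 20 | 6·0+3·0+3·0+2·4+3·4 = 20
M: 5·5 = 25 | 6·2+3·1+3·0+2·5+3·0 = 25
gcd(5,6,3,3,2,3) = 1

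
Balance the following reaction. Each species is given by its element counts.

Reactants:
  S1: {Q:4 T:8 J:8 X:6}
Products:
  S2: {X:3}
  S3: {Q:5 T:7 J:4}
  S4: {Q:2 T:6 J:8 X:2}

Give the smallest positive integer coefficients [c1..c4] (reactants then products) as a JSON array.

Coefficients: [4, 6, 2, 3]

Q: 4·4 = 16 | 6·0+2·5+3·2 = 16
T: 4·8 = 32 | 6·0+2·7+3·6 = 32
J: 4·8 = 32 | 6·0+2·4+3·8 = 32
X: 4·6 = 24 | 6·3+2·0+3·2 = 24
gcd(4,6,2,3) = 1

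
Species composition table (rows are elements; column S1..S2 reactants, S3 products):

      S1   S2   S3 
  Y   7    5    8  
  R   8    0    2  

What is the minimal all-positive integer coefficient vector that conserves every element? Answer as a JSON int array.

Coefficients: [1, 5, 4]

Y: 1·7+5·5 = 32 | 4·8 = 32
R: 1·8+5·0 = 8 | 4·2 = 8
gcd(1,5,4) = 1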